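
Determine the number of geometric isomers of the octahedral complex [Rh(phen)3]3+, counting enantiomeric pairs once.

1

Each phen is bidentate and must span two cis positions.
Only one geometric arrangement is possible; it has no improper symmetry element, so it exists as a pair of enantiomers (2 stereoisomers).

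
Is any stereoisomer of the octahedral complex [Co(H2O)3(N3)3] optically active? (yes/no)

An octahedron has six vertices in three trans pairs; every non-trans pair is cis.
There are 2 geometric isomers: H2O mer; H2O fac.
Each arrangement has an internal mirror plane or centre of symmetry, so none is chiral.

no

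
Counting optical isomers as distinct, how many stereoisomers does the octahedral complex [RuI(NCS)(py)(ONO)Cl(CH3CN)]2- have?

Systematic enumeration (placing each ligand type in turn and discarding arrangements equivalent by rotation or reflection) gives 15 geometric isomers.
Of these, 15 lack any improper symmetry element and so occur as enantiomeric pairs, giving 15 + 15 = 30 stereoisomers in total.

30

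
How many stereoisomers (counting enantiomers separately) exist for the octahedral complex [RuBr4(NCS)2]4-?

The distinct arrangements are (2 in all): NCS trans; NCS cis.
Each arrangement has an internal mirror plane or centre of symmetry, so none is chiral.

2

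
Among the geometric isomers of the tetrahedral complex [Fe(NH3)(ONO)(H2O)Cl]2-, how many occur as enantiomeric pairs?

Only one geometric arrangement is possible; it has no improper symmetry element, so it exists as a pair of enantiomers (2 stereoisomers).

1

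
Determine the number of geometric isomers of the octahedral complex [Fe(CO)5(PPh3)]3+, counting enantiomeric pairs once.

In an octahedral complex each vertex has one trans partner and four cis neighbours.
Only one geometric arrangement is possible.

1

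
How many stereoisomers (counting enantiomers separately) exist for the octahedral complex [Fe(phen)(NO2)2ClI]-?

In an octahedral complex each vertex has one trans partner and four cis neighbours.
Each phen is bidentate and must span two cis positions.
There are 4 geometric isomers: NO2 cis (3 arrangements, 2 chiral); NO2 trans.
Of these, 2 lack any improper symmetry element and so occur as enantiomeric pairs, giving 4 + 2 = 6 stereoisomers in total.

6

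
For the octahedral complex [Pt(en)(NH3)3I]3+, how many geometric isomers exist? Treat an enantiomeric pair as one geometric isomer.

In an octahedral complex each vertex has one trans partner and four cis neighbours.
Each en is bidentate and must span two cis positions.
There are 2 geometric isomers: NH3 fac; NH3 mer.

2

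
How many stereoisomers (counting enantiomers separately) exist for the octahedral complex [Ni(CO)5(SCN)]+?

1

Only one geometric arrangement is possible.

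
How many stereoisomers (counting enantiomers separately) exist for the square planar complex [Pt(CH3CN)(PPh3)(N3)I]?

In a square planar complex each vertex has one trans partner and two cis neighbours.
Systematic placement gives 3 geometric isomers: (CH3CN/N3 trans, I/PPh3 trans); (CH3CN/PPh3 trans, I/N3 trans); (CH3CN/I trans, N3/PPh3 trans).
Each arrangement has an internal mirror plane or centre of symmetry, so none is chiral.

3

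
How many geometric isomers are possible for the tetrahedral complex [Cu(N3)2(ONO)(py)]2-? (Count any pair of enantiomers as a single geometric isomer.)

1

In a tetrahedral complex all four positions are equivalent and every pair of ligands is adjacent — there is no cis/trans distinction.
Only one geometric arrangement is possible.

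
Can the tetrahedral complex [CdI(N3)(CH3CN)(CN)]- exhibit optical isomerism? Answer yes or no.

yes

In a tetrahedral complex all four positions are equivalent and every pair of ligands is adjacent — there is no cis/trans distinction.
Only one geometric arrangement is possible; it has no improper symmetry element, so it exists as a pair of enantiomers (2 stereoisomers).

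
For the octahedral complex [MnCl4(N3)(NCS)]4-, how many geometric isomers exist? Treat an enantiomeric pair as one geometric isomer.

2

An octahedron has six vertices in three trans pairs; every non-trans pair is cis.
There are 2 geometric isomers: N3 and NCS mutually trans; N3 and NCS mutually cis.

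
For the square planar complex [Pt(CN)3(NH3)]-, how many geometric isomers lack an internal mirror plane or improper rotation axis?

A square has two trans pairs of vertices; adjacent vertices are cis.
Only one geometric arrangement is possible.

0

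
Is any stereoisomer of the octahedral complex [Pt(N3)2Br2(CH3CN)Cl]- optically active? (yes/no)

Systematic placement gives 6 geometric isomers: N3 trans, Br trans; N3 cis, Br trans; N3 trans, Br cis; N3 cis, Br cis (3 arrangements, 2 chiral).
Of these, 2 lack any improper symmetry element and so occur as enantiomeric pairs, giving 6 + 2 = 8 stereoisomers in total.

yes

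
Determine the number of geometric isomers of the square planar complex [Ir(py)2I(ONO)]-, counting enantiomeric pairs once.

The distinct arrangements are (2 in all): py cis; py trans.

2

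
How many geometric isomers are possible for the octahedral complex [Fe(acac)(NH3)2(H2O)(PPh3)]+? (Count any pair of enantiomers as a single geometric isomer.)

4

Each acac is bidentate and must span two cis positions.
There are 4 geometric isomers: NH3 cis (3 arrangements, 2 chiral); NH3 trans.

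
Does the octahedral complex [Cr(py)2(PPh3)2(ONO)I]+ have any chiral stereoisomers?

yes

The six octahedral sites form three mutually perpendicular trans pairs.
Systematic placement gives 6 geometric isomers: py trans, PPh3 trans; py cis, PPh3 cis (3 arrangements, 2 chiral); py trans, PPh3 cis; py cis, PPh3 trans.
Of these, 2 lack any improper symmetry element and so occur as enantiomeric pairs, giving 6 + 2 = 8 stereoisomers in total.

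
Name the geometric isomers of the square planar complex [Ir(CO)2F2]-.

cis and trans

In a square planar complex each vertex has one trans partner and two cis neighbours.
Systematic placement gives 2 geometric isomers: CO cis; CO trans.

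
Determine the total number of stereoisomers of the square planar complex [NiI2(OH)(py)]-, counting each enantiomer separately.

2

A square has two trans pairs of vertices; adjacent vertices are cis.
Systematic placement gives 2 geometric isomers: I cis; I trans.
Each arrangement has an internal mirror plane or centre of symmetry, so none is chiral.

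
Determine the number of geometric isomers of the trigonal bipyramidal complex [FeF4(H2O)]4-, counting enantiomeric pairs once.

A trigonal bipyramid has two axial and three equatorial sites, which are chemically inequivalent.
Systematic placement gives 2 geometric isomers: H2O equatorial; H2O axial.

2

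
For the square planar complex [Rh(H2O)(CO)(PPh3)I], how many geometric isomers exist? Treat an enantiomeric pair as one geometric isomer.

3

The distinct arrangements are (3 in all): (CO/I trans, H2O/PPh3 trans); (CO/PPh3 trans, H2O/I trans); (CO/H2O trans, I/PPh3 trans).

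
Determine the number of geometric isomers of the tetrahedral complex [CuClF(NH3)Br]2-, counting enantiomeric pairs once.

All four vertices of a tetrahedron are equivalent and mutually adjacent, so cis/trans isomerism cannot arise.
Only one geometric arrangement is possible; it has no improper symmetry element, so it exists as a pair of enantiomers (2 stereoisomers).

1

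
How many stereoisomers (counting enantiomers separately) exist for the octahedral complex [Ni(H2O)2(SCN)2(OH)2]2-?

6

In an octahedral complex each vertex has one trans partner and four cis neighbours.
The distinct arrangements are (5 in all): H2O trans, SCN trans, OH trans; H2O trans, SCN cis, OH cis; H2O cis, SCN trans, OH cis; H2O cis, SCN cis, OH cis (chiral); H2O cis, SCN cis, OH trans.
One of these lacks any improper symmetry element and so occurs as an enantiomeric pair, giving 5 + 1 = 6 stereoisomers in total.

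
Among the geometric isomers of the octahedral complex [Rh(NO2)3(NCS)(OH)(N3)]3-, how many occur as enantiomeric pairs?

An octahedron has six vertices in three trans pairs; every non-trans pair is cis.
Working through the distinct placements yields 4 geometric isomers: NO2 mer (3 arrangements); NO2 fac (chiral).
One of these lacks any improper symmetry element and so occurs as an enantiomeric pair, giving 4 + 1 = 5 stereoisomers in total.

1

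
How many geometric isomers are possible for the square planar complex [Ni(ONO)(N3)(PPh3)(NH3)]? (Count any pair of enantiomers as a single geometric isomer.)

A square has two trans pairs of vertices; adjacent vertices are cis.
Systematic placement gives 3 geometric isomers: (N3/ONO trans, NH3/PPh3 trans); (N3/PPh3 trans, NH3/ONO trans); (N3/NH3 trans, ONO/PPh3 trans).

3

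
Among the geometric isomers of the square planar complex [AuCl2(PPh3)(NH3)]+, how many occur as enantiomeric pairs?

A square has two trans pairs of vertices; adjacent vertices are cis.
The distinct arrangements are (2 in all): Cl cis; Cl trans.
Each arrangement has an internal mirror plane or centre of symmetry, so none is chiral.

0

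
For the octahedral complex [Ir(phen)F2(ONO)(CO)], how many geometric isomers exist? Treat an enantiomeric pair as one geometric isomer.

4

The six octahedral sites form three mutually perpendicular trans pairs.
Each phen is bidentate and must span two cis positions.
Systematic placement gives 4 geometric isomers: F cis (3 arrangements, 2 chiral); F trans.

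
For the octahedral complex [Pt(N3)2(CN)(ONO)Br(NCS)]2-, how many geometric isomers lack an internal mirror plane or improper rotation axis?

6

An octahedron has six vertices in three trans pairs; every non-trans pair is cis.
Exhaustive case analysis gives 9 geometric isomers.
Of these, 6 lack any improper symmetry element and so occur as enantiomeric pairs, giving 9 + 6 = 15 stereoisomers in total.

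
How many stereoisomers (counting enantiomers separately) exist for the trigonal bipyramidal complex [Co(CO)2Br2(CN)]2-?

Systematic enumeration (placing each ligand type in turn and discarding arrangements equivalent by rotation or reflection) gives 5 geometric isomers.
One of these lacks any improper symmetry element and so occurs as an enantiomeric pair, giving 5 + 1 = 6 stereoisomers in total.

6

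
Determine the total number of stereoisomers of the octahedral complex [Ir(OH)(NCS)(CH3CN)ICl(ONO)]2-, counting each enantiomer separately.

Systematic enumeration (placing each ligand type in turn and discarding arrangements equivalent by rotation or reflection) gives 15 geometric isomers.
Of these, 15 lack any improper symmetry element and so occur as enantiomeric pairs, giving 15 + 15 = 30 stereoisomers in total.

30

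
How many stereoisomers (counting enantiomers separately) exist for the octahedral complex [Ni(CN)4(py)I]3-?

The six octahedral sites form three mutually perpendicular trans pairs.
There are 2 geometric isomers: py and I mutually trans; py and I mutually cis.
Each arrangement has an internal mirror plane or centre of symmetry, so none is chiral.

2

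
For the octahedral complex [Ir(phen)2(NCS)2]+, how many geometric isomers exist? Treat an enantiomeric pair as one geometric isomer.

2

Each phen is bidentate and must span two cis positions.
The distinct arrangements are (2 in all): NCS trans; NCS cis (chiral).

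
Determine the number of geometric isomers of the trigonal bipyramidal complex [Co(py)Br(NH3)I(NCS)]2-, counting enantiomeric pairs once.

In a trigonal bipyramid the two axial positions differ from the three equatorial ones.
Exhaustive case analysis gives 10 geometric isomers.

10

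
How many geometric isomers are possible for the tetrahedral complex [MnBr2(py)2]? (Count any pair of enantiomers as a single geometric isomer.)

1

All four vertices of a tetrahedron are equivalent and mutually adjacent, so cis/trans isomerism cannot arise.
Only one geometric arrangement is possible.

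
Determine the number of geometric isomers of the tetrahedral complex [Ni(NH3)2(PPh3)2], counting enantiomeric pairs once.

1

In a tetrahedral complex all four positions are equivalent and every pair of ligands is adjacent — there is no cis/trans distinction.
Only one geometric arrangement is possible.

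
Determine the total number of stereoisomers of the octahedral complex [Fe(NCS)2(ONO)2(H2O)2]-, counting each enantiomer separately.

There are 5 geometric isomers: NCS trans, ONO trans, H2O trans; NCS cis, ONO cis, H2O trans; NCS cis, ONO trans, H2O cis; NCS cis, ONO cis, H2O cis (chiral); NCS trans, ONO cis, H2O cis.
One of these lacks any improper symmetry element and so occurs as an enantiomeric pair, giving 5 + 1 = 6 stereoisomers in total.

6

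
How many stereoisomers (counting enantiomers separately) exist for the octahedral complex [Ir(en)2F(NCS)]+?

In an octahedral complex each vertex has one trans partner and four cis neighbours.
Each en is bidentate and must span two cis positions.
The distinct arrangements are (2 in all): F and NCS mutually trans; F and NCS mutually cis (chiral).
One of these lacks any improper symmetry element and so occurs as an enantiomeric pair, giving 2 + 1 = 3 stereoisomers in total.

3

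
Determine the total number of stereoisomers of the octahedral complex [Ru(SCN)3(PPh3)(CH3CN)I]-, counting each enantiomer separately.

In an octahedral complex each vertex has one trans partner and four cis neighbours.
There are 4 geometric isomers: SCN mer (3 arrangements); SCN fac (chiral).
One of these lacks any improper symmetry element and so occurs as an enantiomeric pair, giving 4 + 1 = 5 stereoisomers in total.

5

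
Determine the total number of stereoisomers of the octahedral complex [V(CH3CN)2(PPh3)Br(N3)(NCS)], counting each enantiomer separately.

In an octahedral complex each vertex has one trans partner and four cis neighbours.
Exhaustive case analysis gives 9 geometric isomers.
Of these, 6 lack any improper symmetry element and so occur as enantiomeric pairs, giving 9 + 6 = 15 stereoisomers in total.

15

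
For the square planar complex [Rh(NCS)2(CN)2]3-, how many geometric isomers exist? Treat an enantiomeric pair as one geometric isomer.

A square has two trans pairs of vertices; adjacent vertices are cis.
There are 2 geometric isomers: NCS cis; NCS trans.

2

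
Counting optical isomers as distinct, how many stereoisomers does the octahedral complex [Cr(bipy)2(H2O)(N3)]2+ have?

3

In an octahedral complex each vertex has one trans partner and four cis neighbours.
Each bipy is bidentate and must span two cis positions.
There are 2 geometric isomers: H2O and N3 mutually trans; H2O and N3 mutually cis (chiral).
One of these lacks any improper symmetry element and so occurs as an enantiomeric pair, giving 2 + 1 = 3 stereoisomers in total.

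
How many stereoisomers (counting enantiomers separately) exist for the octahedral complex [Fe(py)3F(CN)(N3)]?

5

The distinct arrangements are (4 in all): py mer (3 arrangements); py fac (chiral).
One of these lacks any improper symmetry element and so occurs as an enantiomeric pair, giving 4 + 1 = 5 stereoisomers in total.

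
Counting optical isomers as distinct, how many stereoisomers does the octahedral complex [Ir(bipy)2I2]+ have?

3

Each bipy is bidentate and must span two cis positions.
Systematic placement gives 2 geometric isomers: I trans; I cis (chiral).
One of these lacks any improper symmetry element and so occurs as an enantiomeric pair, giving 2 + 1 = 3 stereoisomers in total.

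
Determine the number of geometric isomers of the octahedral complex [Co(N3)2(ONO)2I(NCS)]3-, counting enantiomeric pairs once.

In an octahedral complex each vertex has one trans partner and four cis neighbours.
Systematic placement gives 6 geometric isomers: N3 cis, ONO trans; N3 cis, ONO cis (3 arrangements, 2 chiral); N3 trans, ONO trans; N3 trans, ONO cis.

6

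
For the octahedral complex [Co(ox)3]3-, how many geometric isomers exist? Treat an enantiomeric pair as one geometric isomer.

An octahedron has six vertices in three trans pairs; every non-trans pair is cis.
Each ox is bidentate and must span two cis positions.
Only one geometric arrangement is possible; it has no improper symmetry element, so it exists as a pair of enantiomers (2 stereoisomers).

1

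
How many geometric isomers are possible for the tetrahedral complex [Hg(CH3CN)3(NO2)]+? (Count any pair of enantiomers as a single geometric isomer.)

All four vertices of a tetrahedron are equivalent and mutually adjacent, so cis/trans isomerism cannot arise.
Only one geometric arrangement is possible.

1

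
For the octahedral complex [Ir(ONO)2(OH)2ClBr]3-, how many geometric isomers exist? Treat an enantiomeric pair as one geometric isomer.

6

In an octahedral complex each vertex has one trans partner and four cis neighbours.
The distinct arrangements are (6 in all): ONO trans, OH trans; ONO cis, OH cis (3 arrangements, 2 chiral); ONO trans, OH cis; ONO cis, OH trans.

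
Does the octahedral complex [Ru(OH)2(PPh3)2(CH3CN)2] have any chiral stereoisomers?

In an octahedral complex each vertex has one trans partner and four cis neighbours.
Systematic placement gives 5 geometric isomers: OH trans, PPh3 trans, CH3CN trans; OH cis, PPh3 cis, CH3CN trans; OH cis, PPh3 trans, CH3CN cis; OH cis, PPh3 cis, CH3CN cis (chiral); OH trans, PPh3 cis, CH3CN cis.
One of these lacks any improper symmetry element and so occurs as an enantiomeric pair, giving 5 + 1 = 6 stereoisomers in total.

yes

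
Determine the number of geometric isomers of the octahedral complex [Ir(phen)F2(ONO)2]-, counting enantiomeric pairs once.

An octahedron has six vertices in three trans pairs; every non-trans pair is cis.
Each phen is bidentate and must span two cis positions.
Systematic placement gives 3 geometric isomers: F trans, ONO cis; F cis, ONO cis (chiral); F cis, ONO trans.

3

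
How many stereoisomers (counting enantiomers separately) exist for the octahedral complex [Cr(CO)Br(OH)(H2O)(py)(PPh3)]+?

An octahedron has six vertices in three trans pairs; every non-trans pair is cis.
Exhaustive case analysis gives 15 geometric isomers.
Of these, 15 lack any improper symmetry element and so occur as enantiomeric pairs, giving 15 + 15 = 30 stereoisomers in total.

30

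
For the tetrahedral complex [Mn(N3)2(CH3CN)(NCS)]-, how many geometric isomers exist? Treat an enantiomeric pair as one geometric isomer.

1

All four vertices of a tetrahedron are equivalent and mutually adjacent, so cis/trans isomerism cannot arise.
Only one geometric arrangement is possible.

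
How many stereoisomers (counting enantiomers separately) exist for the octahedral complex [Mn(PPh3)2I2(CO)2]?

The six octahedral sites form three mutually perpendicular trans pairs.
Working through the distinct placements yields 5 geometric isomers: PPh3 trans, I trans, CO trans; PPh3 cis, I cis, CO trans; PPh3 trans, I cis, CO cis; PPh3 cis, I cis, CO cis (chiral); PPh3 cis, I trans, CO cis.
One of these lacks any improper symmetry element and so occurs as an enantiomeric pair, giving 5 + 1 = 6 stereoisomers in total.

6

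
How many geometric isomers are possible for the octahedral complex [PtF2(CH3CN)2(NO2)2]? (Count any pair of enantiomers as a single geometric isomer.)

5

The six octahedral sites form three mutually perpendicular trans pairs.
Systematic placement gives 5 geometric isomers: F trans, CH3CN trans, NO2 trans; F cis, CH3CN trans, NO2 cis; F cis, CH3CN cis, NO2 trans; F cis, CH3CN cis, NO2 cis (chiral); F trans, CH3CN cis, NO2 cis.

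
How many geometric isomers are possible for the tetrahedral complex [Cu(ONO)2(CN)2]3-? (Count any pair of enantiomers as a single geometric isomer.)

Only one geometric arrangement is possible.

1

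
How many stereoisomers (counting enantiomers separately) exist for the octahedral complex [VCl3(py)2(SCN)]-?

In an octahedral complex each vertex has one trans partner and four cis neighbours.
The distinct arrangements are (3 in all): Cl mer, py trans; Cl mer, py cis; Cl fac, py cis.
Each arrangement has an internal mirror plane or centre of symmetry, so none is chiral.

3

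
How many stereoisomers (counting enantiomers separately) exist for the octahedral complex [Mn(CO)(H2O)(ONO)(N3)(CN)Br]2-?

Exhaustive case analysis gives 15 geometric isomers.
Of these, 15 lack any improper symmetry element and so occur as enantiomeric pairs, giving 15 + 15 = 30 stereoisomers in total.

30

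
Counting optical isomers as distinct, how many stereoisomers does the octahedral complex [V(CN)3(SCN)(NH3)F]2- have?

5

The six octahedral sites form three mutually perpendicular trans pairs.
There are 4 geometric isomers: CN mer (3 arrangements); CN fac (chiral).
One of these lacks any improper symmetry element and so occurs as an enantiomeric pair, giving 4 + 1 = 5 stereoisomers in total.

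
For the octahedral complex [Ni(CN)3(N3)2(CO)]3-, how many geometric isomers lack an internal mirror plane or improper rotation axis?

0

There are 3 geometric isomers: CN mer, N3 trans; CN mer, N3 cis; CN fac, N3 cis.
Each arrangement has an internal mirror plane or centre of symmetry, so none is chiral.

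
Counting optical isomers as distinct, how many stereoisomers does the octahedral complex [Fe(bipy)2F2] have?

3

An octahedron has six vertices in three trans pairs; every non-trans pair is cis.
Each bipy is bidentate and must span two cis positions.
The distinct arrangements are (2 in all): F trans; F cis (chiral).
One of these lacks any improper symmetry element and so occurs as an enantiomeric pair, giving 2 + 1 = 3 stereoisomers in total.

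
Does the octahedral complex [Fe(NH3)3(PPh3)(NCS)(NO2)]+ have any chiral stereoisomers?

An octahedron has six vertices in three trans pairs; every non-trans pair is cis.
The distinct arrangements are (4 in all): NH3 mer (3 arrangements); NH3 fac (chiral).
One of these lacks any improper symmetry element and so occurs as an enantiomeric pair, giving 4 + 1 = 5 stereoisomers in total.

yes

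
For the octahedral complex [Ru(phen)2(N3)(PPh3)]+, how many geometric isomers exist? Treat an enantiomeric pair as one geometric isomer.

2

In an octahedral complex each vertex has one trans partner and four cis neighbours.
Each phen is bidentate and must span two cis positions.
Working through the distinct placements yields 2 geometric isomers: N3 and PPh3 mutually trans; N3 and PPh3 mutually cis (chiral).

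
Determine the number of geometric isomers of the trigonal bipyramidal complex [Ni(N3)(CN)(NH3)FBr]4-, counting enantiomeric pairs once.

10

In a trigonal bipyramid the two axial positions differ from the three equatorial ones.
Placing the ligands in turn and identifying arrangements related by rotation or reflection leaves 10 distinct geometric isomers.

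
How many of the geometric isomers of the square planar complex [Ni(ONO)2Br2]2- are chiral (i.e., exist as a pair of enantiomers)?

0

A square has two trans pairs of vertices; adjacent vertices are cis.
The distinct arrangements are (2 in all): ONO cis; ONO trans.
Each arrangement has an internal mirror plane or centre of symmetry, so none is chiral.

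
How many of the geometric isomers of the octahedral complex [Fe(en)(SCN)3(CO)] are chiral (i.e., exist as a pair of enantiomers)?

In an octahedral complex each vertex has one trans partner and four cis neighbours.
Each en is bidentate and must span two cis positions.
The distinct arrangements are (2 in all): SCN fac; SCN mer.
Each arrangement has an internal mirror plane or centre of symmetry, so none is chiral.

0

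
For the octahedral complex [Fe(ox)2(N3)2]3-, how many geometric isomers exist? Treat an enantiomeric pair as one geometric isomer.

2

In an octahedral complex each vertex has one trans partner and four cis neighbours.
Each ox is bidentate and must span two cis positions.
The distinct arrangements are (2 in all): N3 trans; N3 cis (chiral).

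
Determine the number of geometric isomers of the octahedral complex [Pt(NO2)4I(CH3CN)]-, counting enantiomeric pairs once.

There are 2 geometric isomers: I and CH3CN mutually trans; I and CH3CN mutually cis.

2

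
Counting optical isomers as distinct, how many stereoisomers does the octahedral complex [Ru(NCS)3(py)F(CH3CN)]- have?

In an octahedral complex each vertex has one trans partner and four cis neighbours.
Systematic placement gives 4 geometric isomers: NCS mer (3 arrangements); NCS fac (chiral).
One of these lacks any improper symmetry element and so occurs as an enantiomeric pair, giving 4 + 1 = 5 stereoisomers in total.

5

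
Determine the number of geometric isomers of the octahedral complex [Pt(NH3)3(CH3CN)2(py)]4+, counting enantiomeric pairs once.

3

In an octahedral complex each vertex has one trans partner and four cis neighbours.
Systematic placement gives 3 geometric isomers: NH3 mer, CH3CN trans; NH3 fac, CH3CN cis; NH3 mer, CH3CN cis.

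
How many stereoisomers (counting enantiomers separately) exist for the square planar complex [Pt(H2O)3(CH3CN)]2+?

1

A square has two trans pairs of vertices; adjacent vertices are cis.
Only one geometric arrangement is possible.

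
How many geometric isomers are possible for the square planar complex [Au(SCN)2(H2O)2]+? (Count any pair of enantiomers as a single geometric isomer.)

A square has two trans pairs of vertices; adjacent vertices are cis.
Systematic placement gives 2 geometric isomers: SCN cis; SCN trans.

2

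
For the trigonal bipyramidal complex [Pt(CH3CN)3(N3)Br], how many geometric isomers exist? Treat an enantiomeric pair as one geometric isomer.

4

In a trigonal bipyramid the two axial positions differ from the three equatorial ones.
Systematic placement gives 4 geometric isomers: N3 equatorial, Br axial; N3 axial, Br axial; N3 equatorial, Br equatorial; N3 axial, Br equatorial.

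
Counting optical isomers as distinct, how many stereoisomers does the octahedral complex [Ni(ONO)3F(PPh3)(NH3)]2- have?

An octahedron has six vertices in three trans pairs; every non-trans pair is cis.
The distinct arrangements are (4 in all): ONO mer (3 arrangements); ONO fac (chiral).
One of these lacks any improper symmetry element and so occurs as an enantiomeric pair, giving 4 + 1 = 5 stereoisomers in total.

5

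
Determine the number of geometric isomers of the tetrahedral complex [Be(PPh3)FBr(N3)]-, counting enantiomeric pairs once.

All four vertices of a tetrahedron are equivalent and mutually adjacent, so cis/trans isomerism cannot arise.
Only one geometric arrangement is possible; it has no improper symmetry element, so it exists as a pair of enantiomers (2 stereoisomers).

1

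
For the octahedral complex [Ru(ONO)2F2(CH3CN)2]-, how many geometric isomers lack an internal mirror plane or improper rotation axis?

1

In an octahedral complex each vertex has one trans partner and four cis neighbours.
The distinct arrangements are (5 in all): ONO trans, F trans, CH3CN trans; ONO cis, F cis, CH3CN trans; ONO trans, F cis, CH3CN cis; ONO cis, F cis, CH3CN cis (chiral); ONO cis, F trans, CH3CN cis.
One of these lacks any improper symmetry element and so occurs as an enantiomeric pair, giving 5 + 1 = 6 stereoisomers in total.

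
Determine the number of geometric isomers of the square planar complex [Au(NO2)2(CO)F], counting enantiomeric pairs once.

The distinct arrangements are (2 in all): NO2 cis; NO2 trans.

2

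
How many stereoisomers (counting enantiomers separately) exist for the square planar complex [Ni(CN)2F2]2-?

2

In a square planar complex each vertex has one trans partner and two cis neighbours.
Working through the distinct placements yields 2 geometric isomers: CN cis; CN trans.
Each arrangement has an internal mirror plane or centre of symmetry, so none is chiral.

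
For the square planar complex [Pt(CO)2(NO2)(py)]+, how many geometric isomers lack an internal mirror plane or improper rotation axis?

Systematic placement gives 2 geometric isomers: CO cis; CO trans.
Each arrangement has an internal mirror plane or centre of symmetry, so none is chiral.

0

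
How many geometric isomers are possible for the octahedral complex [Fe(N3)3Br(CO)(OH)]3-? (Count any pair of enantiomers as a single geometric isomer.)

An octahedron has six vertices in three trans pairs; every non-trans pair is cis.
Systematic placement gives 4 geometric isomers: N3 mer (3 arrangements); N3 fac (chiral).

4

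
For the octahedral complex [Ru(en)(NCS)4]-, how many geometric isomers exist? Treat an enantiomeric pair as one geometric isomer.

The six octahedral sites form three mutually perpendicular trans pairs.
Each en is bidentate and must span two cis positions.
Only one geometric arrangement is possible.

1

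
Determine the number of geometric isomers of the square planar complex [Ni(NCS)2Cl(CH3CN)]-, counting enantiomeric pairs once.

2

A square has two trans pairs of vertices; adjacent vertices are cis.
The distinct arrangements are (2 in all): NCS cis; NCS trans.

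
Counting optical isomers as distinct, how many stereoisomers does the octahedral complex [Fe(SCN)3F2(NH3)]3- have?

An octahedron has six vertices in three trans pairs; every non-trans pair is cis.
Systematic placement gives 3 geometric isomers: SCN mer, F trans; SCN mer, F cis; SCN fac, F cis.
Each arrangement has an internal mirror plane or centre of symmetry, so none is chiral.

3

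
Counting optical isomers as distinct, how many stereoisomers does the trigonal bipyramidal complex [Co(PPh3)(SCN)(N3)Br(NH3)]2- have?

In a trigonal bipyramid the two axial positions differ from the three equatorial ones.
Systematic enumeration (placing each ligand type in turn and discarding arrangements equivalent by rotation or reflection) gives 10 geometric isomers.
Of these, 10 lack any improper symmetry element and so occur as enantiomeric pairs, giving 10 + 10 = 20 stereoisomers in total.

20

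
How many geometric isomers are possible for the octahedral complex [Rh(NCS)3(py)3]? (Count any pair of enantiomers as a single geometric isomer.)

2

Working through the distinct placements yields 2 geometric isomers: NCS mer; NCS fac.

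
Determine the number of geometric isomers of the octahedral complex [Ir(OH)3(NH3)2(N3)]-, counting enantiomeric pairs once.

In an octahedral complex each vertex has one trans partner and four cis neighbours.
There are 3 geometric isomers: OH mer, NH3 cis; OH mer, NH3 trans; OH fac, NH3 cis.

3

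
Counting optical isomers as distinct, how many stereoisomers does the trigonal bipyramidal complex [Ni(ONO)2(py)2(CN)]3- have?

In a trigonal bipyramid the two axial positions differ from the three equatorial ones.
Placing the ligands in turn and identifying arrangements related by rotation or reflection leaves 5 distinct geometric isomers.
One of these lacks any improper symmetry element and so occurs as an enantiomeric pair, giving 5 + 1 = 6 stereoisomers in total.

6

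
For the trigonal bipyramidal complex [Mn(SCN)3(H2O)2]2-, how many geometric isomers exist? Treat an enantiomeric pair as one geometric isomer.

3

Working through the distinct placements yields 3 geometric isomers: H2O both axial; H2O one axial, one equatorial; H2O both equatorial.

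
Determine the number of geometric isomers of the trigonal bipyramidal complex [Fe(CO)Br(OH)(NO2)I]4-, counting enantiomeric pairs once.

A trigonal bipyramid has two axial and three equatorial sites, which are chemically inequivalent.
Exhaustive case analysis gives 10 geometric isomers.

10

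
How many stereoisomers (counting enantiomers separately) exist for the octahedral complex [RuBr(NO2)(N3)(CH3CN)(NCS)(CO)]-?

An octahedron has six vertices in three trans pairs; every non-trans pair is cis.
Exhaustive case analysis gives 15 geometric isomers.
Of these, 15 lack any improper symmetry element and so occur as enantiomeric pairs, giving 15 + 15 = 30 stereoisomers in total.

30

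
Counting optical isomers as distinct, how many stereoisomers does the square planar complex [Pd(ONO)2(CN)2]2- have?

2

A square has two trans pairs of vertices; adjacent vertices are cis.
Working through the distinct placements yields 2 geometric isomers: ONO cis; ONO trans.
Each arrangement has an internal mirror plane or centre of symmetry, so none is chiral.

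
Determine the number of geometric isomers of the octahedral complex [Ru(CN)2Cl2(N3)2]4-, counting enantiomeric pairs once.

5

An octahedron has six vertices in three trans pairs; every non-trans pair is cis.
There are 5 geometric isomers: CN trans, Cl trans, N3 trans; CN trans, Cl cis, N3 cis; CN cis, Cl cis, N3 trans; CN cis, Cl cis, N3 cis (chiral); CN cis, Cl trans, N3 cis.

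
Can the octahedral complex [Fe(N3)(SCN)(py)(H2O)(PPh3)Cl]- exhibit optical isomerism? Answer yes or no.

Exhaustive case analysis gives 15 geometric isomers.
Of these, 15 lack any improper symmetry element and so occur as enantiomeric pairs, giving 15 + 15 = 30 stereoisomers in total.

yes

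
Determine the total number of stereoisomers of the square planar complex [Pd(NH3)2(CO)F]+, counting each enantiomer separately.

2

In a square planar complex each vertex has one trans partner and two cis neighbours.
Working through the distinct placements yields 2 geometric isomers: NH3 cis; NH3 trans.
Each arrangement has an internal mirror plane or centre of symmetry, so none is chiral.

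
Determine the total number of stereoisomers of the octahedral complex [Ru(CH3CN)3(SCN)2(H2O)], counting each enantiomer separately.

In an octahedral complex each vertex has one trans partner and four cis neighbours.
Systematic placement gives 3 geometric isomers: CH3CN mer, SCN trans; CH3CN mer, SCN cis; CH3CN fac, SCN cis.
Each arrangement has an internal mirror plane or centre of symmetry, so none is chiral.

3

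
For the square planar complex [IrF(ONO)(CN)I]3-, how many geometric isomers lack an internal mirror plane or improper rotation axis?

0

The distinct arrangements are (3 in all): (CN/I trans, F/ONO trans); (CN/ONO trans, F/I trans); (CN/F trans, I/ONO trans).
Each arrangement has an internal mirror plane or centre of symmetry, so none is chiral.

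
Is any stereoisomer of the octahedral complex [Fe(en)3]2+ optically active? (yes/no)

yes

The six octahedral sites form three mutually perpendicular trans pairs.
Each en is bidentate and must span two cis positions.
Only one geometric arrangement is possible; it has no improper symmetry element, so it exists as a pair of enantiomers (2 stereoisomers).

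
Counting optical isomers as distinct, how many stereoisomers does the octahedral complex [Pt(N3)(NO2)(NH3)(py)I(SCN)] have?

30

The six octahedral sites form three mutually perpendicular trans pairs.
Placing the ligands in turn and identifying arrangements related by rotation or reflection leaves 15 distinct geometric isomers.
Of these, 15 lack any improper symmetry element and so occur as enantiomeric pairs, giving 15 + 15 = 30 stereoisomers in total.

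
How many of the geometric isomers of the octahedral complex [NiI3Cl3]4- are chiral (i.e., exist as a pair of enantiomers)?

Working through the distinct placements yields 2 geometric isomers: I mer; I fac.
Each arrangement has an internal mirror plane or centre of symmetry, so none is chiral.

0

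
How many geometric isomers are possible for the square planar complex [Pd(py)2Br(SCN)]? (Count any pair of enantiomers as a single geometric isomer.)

In a square planar complex each vertex has one trans partner and two cis neighbours.
Working through the distinct placements yields 2 geometric isomers: py cis; py trans.

2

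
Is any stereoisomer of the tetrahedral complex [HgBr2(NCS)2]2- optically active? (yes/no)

All four vertices of a tetrahedron are equivalent and mutually adjacent, so cis/trans isomerism cannot arise.
Only one geometric arrangement is possible.

no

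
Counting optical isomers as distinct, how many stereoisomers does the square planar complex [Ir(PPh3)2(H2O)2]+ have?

2

There are 2 geometric isomers: PPh3 cis; PPh3 trans.
Each arrangement has an internal mirror plane or centre of symmetry, so none is chiral.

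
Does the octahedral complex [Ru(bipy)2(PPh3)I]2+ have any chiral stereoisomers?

In an octahedral complex each vertex has one trans partner and four cis neighbours.
Each bipy is bidentate and must span two cis positions.
There are 2 geometric isomers: PPh3 and I mutually trans; PPh3 and I mutually cis (chiral).
One of these lacks any improper symmetry element and so occurs as an enantiomeric pair, giving 2 + 1 = 3 stereoisomers in total.

yes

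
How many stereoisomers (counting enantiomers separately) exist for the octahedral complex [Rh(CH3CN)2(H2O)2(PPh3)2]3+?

The six octahedral sites form three mutually perpendicular trans pairs.
Working through the distinct placements yields 5 geometric isomers: CH3CN trans, H2O trans, PPh3 trans; CH3CN trans, H2O cis, PPh3 cis; CH3CN cis, H2O cis, PPh3 trans; CH3CN cis, H2O cis, PPh3 cis (chiral); CH3CN cis, H2O trans, PPh3 cis.
One of these lacks any improper symmetry element and so occurs as an enantiomeric pair, giving 5 + 1 = 6 stereoisomers in total.

6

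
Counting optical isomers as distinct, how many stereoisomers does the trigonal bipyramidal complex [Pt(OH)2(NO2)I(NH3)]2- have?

10

A trigonal bipyramid has two axial and three equatorial sites, which are chemically inequivalent.
Systematic enumeration (placing each ligand type in turn and discarding arrangements equivalent by rotation or reflection) gives 7 geometric isomers.
Of these, 3 lack any improper symmetry element and so occur as enantiomeric pairs, giving 7 + 3 = 10 stereoisomers in total.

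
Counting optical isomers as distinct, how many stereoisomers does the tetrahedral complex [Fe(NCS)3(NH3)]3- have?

All four vertices of a tetrahedron are equivalent and mutually adjacent, so cis/trans isomerism cannot arise.
Only one geometric arrangement is possible.

1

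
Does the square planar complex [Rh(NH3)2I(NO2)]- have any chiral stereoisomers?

There are 2 geometric isomers: NH3 cis; NH3 trans.
Each arrangement has an internal mirror plane or centre of symmetry, so none is chiral.

no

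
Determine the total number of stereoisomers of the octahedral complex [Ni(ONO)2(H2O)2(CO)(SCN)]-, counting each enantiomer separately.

The six octahedral sites form three mutually perpendicular trans pairs.
Systematic placement gives 6 geometric isomers: ONO cis, H2O cis (3 arrangements, 2 chiral); ONO trans, H2O cis; ONO cis, H2O trans; ONO trans, H2O trans.
Of these, 2 lack any improper symmetry element and so occur as enantiomeric pairs, giving 6 + 2 = 8 stereoisomers in total.

8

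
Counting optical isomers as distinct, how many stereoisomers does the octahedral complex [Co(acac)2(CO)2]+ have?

3

Each acac is bidentate and must span two cis positions.
Systematic placement gives 2 geometric isomers: CO trans; CO cis (chiral).
One of these lacks any improper symmetry element and so occurs as an enantiomeric pair, giving 2 + 1 = 3 stereoisomers in total.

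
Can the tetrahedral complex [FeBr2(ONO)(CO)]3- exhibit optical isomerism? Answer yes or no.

no

In a tetrahedral complex all four positions are equivalent and every pair of ligands is adjacent — there is no cis/trans distinction.
Only one geometric arrangement is possible.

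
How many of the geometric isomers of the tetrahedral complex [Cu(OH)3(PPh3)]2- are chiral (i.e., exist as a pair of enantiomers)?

0

Only one geometric arrangement is possible.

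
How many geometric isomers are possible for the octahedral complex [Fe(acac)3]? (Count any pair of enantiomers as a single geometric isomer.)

In an octahedral complex each vertex has one trans partner and four cis neighbours.
Each acac is bidentate and must span two cis positions.
Only one geometric arrangement is possible; it has no improper symmetry element, so it exists as a pair of enantiomers (2 stereoisomers).

1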